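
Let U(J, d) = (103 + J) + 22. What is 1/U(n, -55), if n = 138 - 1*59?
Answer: 1/204 ≈ 0.0049020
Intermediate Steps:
n = 79 (n = 138 - 59 = 79)
U(J, d) = 125 + J
1/U(n, -55) = 1/(125 + 79) = 1/204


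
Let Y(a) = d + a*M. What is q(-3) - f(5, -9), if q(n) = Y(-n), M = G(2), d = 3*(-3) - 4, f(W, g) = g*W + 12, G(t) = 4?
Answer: 32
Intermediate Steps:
f(W, g) = 12 + W*g (f(W, g) = W*g + 12 = 12 + W*g)
d = -13 (d = -9 - 4 = -13)
M = 4
Y(a) = -13 + 4*a (Y(a) = -13 + a*4 = -13 + 4*a)
q(n) = -13 - 4*n (q(n) = -13 + 4*(-n) = -13 - 4*n)
q(-3) - f(5, -9) = (-13 - 4*(-3)) - (12 + 5*(-9)) = (-13 + 12) - (12 - 45) = -1 - 1*(-33) = -1 + 33 = 32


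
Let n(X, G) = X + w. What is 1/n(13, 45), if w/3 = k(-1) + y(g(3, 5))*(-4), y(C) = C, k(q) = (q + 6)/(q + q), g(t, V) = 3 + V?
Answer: -2/181 ≈ -0.011050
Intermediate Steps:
k(q) = (6 + q)/(2*q) (k(q) = (6 + q)/((2*q)) = (6 + q)*(1/(2*q)) = (6 + q)/(2*q))
w = -207/2 (w = 3*((½)*(6 - 1)/(-1) + (3 + 5)*(-4)) = 3*((½)*(-1)*5 + 8*(-4)) = 3*(-5/2 - 32) = 3*(-69/2) = -207/2 ≈ -103.50)
n(X, G) = -207/2 + X (n(X, G) = X - 207/2 = -207/2 + X)
1/n(13, 45) = 1/(-207/2 + 13) = 1/(-181/2) = -2/181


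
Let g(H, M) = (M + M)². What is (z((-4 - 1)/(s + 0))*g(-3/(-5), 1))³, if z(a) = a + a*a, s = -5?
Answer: 512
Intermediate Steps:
g(H, M) = 4*M² (g(H, M) = (2*M)² = 4*M²)
z(a) = a + a²
(z((-4 - 1)/(s + 0))*g(-3/(-5), 1))³ = ((((-4 - 1)/(-5 + 0))*(1 + (-4 - 1)/(-5 + 0)))*(4*1²))³ = (((-5/(-5))*(1 - 5/(-5)))*(4*1))³ = (((-5*(-⅕))*(1 - 5*(-⅕)))*4)³ = ((1*(1 + 1))*4)³ = ((1*2)*4)³ = (2*4)³ = 8³ = 512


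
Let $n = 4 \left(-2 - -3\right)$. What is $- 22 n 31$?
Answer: $-2728$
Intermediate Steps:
$n = 4$ ($n = 4 \left(-2 + 3\right) = 4 \cdot 1 = 4$)
$- 22 n 31 = \left(-22\right) 4 \cdot 31 = \left(-88\right) 31 = -2728$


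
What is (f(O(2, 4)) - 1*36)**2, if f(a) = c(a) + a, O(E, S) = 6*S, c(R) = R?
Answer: 144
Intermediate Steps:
f(a) = 2*a (f(a) = a + a = 2*a)
(f(O(2, 4)) - 1*36)**2 = (2*(6*4) - 1*36)**2 = (2*24 - 36)**2 = (48 - 36)**2 = 12**2 = 144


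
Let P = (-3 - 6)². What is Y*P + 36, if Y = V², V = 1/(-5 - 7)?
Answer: 585/16 ≈ 36.563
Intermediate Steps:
P = 81 (P = (-9)² = 81)
V = -1/12 (V = 1/(-12) = -1/12 ≈ -0.083333)
Y = 1/144 (Y = (-1/12)² = 1/144 ≈ 0.0069444)
Y*P + 36 = (1/144)*81 + 36 = 9/16 + 36 = 585/16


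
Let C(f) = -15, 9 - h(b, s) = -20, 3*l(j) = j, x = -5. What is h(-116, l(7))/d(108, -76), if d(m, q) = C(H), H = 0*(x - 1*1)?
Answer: -29/15 ≈ -1.9333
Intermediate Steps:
l(j) = j/3
h(b, s) = 29 (h(b, s) = 9 - 1*(-20) = 9 + 20 = 29)
H = 0 (H = 0*(-5 - 1*1) = 0*(-5 - 1) = 0*(-6) = 0)
d(m, q) = -15
h(-116, l(7))/d(108, -76) = 29/(-15) = 29*(-1/15) = -29/15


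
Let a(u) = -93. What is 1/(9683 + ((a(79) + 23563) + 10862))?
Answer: 1/44015 ≈ 2.2720e-5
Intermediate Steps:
1/(9683 + ((a(79) + 23563) + 10862)) = 1/(9683 + ((-93 + 23563) + 10862)) = 1/(9683 + (23470 + 10862)) = 1/(9683 + 34332) = 1/44015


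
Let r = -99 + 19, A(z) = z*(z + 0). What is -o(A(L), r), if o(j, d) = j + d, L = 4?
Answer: 64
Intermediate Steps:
A(z) = z² (A(z) = z*z = z²)
r = -80
o(j, d) = d + j
-o(A(L), r) = -(-80 + 4²) = -(-80 + 16) = -1*(-64) = 64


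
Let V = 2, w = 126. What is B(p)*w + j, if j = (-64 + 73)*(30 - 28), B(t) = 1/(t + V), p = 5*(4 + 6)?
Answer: 531/26 ≈ 20.423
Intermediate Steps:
p = 50 (p = 5*10 = 50)
B(t) = 1/(2 + t) (B(t) = 1/(t + 2) = 1/(2 + t))
j = 18 (j = 9*2 = 18)
B(p)*w + j = 126/(2 + 50) + 18 = 126/52 + 18 = (1/52)*126 + 18 = 63/26 + 18 = 531/26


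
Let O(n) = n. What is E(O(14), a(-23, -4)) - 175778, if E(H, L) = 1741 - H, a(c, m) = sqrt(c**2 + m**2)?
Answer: -174051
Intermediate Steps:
E(O(14), a(-23, -4)) - 175778 = (1741 - 1*14) - 175778 = (1741 - 14) - 175778 = 1727 - 175778 = -174051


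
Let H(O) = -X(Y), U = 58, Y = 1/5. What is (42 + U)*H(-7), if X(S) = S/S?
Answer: -100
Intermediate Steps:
Y = ⅕ ≈ 0.20000
X(S) = 1
H(O) = -1 (H(O) = -1*1 = -1)
(42 + U)*H(-7) = (42 + 58)*(-1) = 100*(-1) = -100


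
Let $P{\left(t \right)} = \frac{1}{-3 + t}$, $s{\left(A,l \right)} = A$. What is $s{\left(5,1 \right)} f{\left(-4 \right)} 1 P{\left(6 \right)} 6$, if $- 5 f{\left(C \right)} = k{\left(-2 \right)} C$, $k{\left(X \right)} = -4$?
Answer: $-32$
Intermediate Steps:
$f{\left(C \right)} = \frac{4 C}{5}$ ($f{\left(C \right)} = - \frac{\left(-4\right) C}{5} = \frac{4 C}{5}$)
$s{\left(5,1 \right)} f{\left(-4 \right)} 1 P{\left(6 \right)} 6 = 5 \cdot \frac{4}{5} \left(-4\right) 1 \frac{1}{-3 + 6} \cdot 6 = 5 \left(- \frac{16}{5}\right) 1 \cdot \frac{1}{3} \cdot 6 = - 16 \cdot 1 \cdot \frac{1}{3} \cdot 6 = - 16 \cdot \frac{1}{3} \cdot 6 = \left(-16\right) 2 = -32$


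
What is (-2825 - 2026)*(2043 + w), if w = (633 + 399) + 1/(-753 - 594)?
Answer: -6697652808/449 ≈ -1.4917e+7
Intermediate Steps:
w = 1390103/1347 (w = 1032 + 1/(-1347) = 1032 - 1/1347 = 1390103/1347 ≈ 1032.0)
(-2825 - 2026)*(2043 + w) = (-2825 - 2026)*(2043 + 1390103/1347) = -4851*4142024/1347 = -6697652808/449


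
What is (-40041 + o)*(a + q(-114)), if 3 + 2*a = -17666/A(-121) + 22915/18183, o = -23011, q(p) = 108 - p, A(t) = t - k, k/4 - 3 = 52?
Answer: -798158232496/51243 ≈ -1.5576e+7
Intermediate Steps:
k = 220 (k = 12 + 4*52 = 12 + 208 = 220)
A(t) = -220 + t (A(t) = t - 1*220 = t - 220 = -220 + t)
a = 14110622/563673 (a = -3/2 + (-17666/(-220 - 121) + 22915/18183)/2 = -3/2 + (-17666/(-341) + 22915*(1/18183))/2 = -3/2 + (-17666*(-1/341) + 22915/18183)/2 = -3/2 + (1606/31 + 22915/18183)/2 = -3/2 + (½)*(29912263/563673) = -3/2 + 29912263/1127346 = 14110622/563673 ≈ 25.033)
(-40041 + o)*(a + q(-114)) = (-40041 - 23011)*(14110622/563673 + (108 - 1*(-114))) = -63052*(14110622/563673 + (108 + 114)) = -63052*(14110622/563673 + 222) = -63052*139246028/563673 = -798158232496/51243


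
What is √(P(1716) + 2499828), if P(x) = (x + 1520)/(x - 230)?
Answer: √1380028749746/743 ≈ 1581.1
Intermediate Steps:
P(x) = (1520 + x)/(-230 + x)
√(P(1716) + 2499828) = √((1520 + 1716)/(-230 + 1716) + 2499828) = √(3236/1486 + 2499828) = √((1/1486)*3236 + 2499828) = √(1618/743 + 2499828) = √(1857373822/743) = √1380028749746/743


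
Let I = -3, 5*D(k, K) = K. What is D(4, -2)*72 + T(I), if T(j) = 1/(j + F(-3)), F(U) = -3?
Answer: -869/30 ≈ -28.967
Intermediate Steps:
D(k, K) = K/5
T(j) = 1/(-3 + j) (T(j) = 1/(j - 3) = 1/(-3 + j))
D(4, -2)*72 + T(I) = ((1/5)*(-2))*72 + 1/(-3 - 3) = -2/5*72 + 1/(-6) = -144/5 - 1/6 = -869/30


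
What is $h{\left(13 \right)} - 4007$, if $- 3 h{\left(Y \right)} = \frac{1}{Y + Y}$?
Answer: $- \frac{312547}{78} \approx -4007.0$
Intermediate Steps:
$h{\left(Y \right)} = - \frac{1}{6 Y}$ ($h{\left(Y \right)} = - \frac{1}{3 \left(Y + Y\right)} = - \frac{1}{3 \cdot 2 Y} = - \frac{\frac{1}{2} \frac{1}{Y}}{3} = - \frac{1}{6 Y}$)
$h{\left(13 \right)} - 4007 = - \frac{1}{6 \cdot 13} - 4007 = \left(- \frac{1}{6}\right) \frac{1}{13} - 4007 = - \frac{1}{78} - 4007 = - \frac{312547}{78}$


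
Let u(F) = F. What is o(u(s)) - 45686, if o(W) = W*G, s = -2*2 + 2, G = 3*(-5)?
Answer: -45656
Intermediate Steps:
G = -15
s = -2 (s = -4 + 2 = -2)
o(W) = -15*W (o(W) = W*(-15) = -15*W)
o(u(s)) - 45686 = -15*(-2) - 45686 = 30 - 45686 = -45656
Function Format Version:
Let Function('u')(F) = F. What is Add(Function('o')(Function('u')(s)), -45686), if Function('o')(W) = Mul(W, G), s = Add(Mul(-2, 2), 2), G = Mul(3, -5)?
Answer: -45656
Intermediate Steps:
G = -15
s = -2 (s = Add(-4, 2) = -2)
Function('o')(W) = Mul(-15, W) (Function('o')(W) = Mul(W, -15) = Mul(-15, W))
Add(Function('o')(Function('u')(s)), -45686) = Add(Mul(-15, -2), -45686) = Add(30, -45686) = -45656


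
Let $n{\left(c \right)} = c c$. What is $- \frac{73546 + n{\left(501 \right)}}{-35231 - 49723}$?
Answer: $\frac{324547}{84954} \approx 3.8203$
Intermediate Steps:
$n{\left(c \right)} = c^{2}$
$- \frac{73546 + n{\left(501 \right)}}{-35231 - 49723} = - \frac{73546 + 501^{2}}{-35231 - 49723} = - \frac{73546 + 251001}{-84954} = - \frac{324547 \left(-1\right)}{84954} = \left(-1\right) \left(- \frac{324547}{84954}\right) = \frac{324547}{84954}$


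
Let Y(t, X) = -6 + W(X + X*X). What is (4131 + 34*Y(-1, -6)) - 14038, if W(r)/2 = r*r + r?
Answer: 53129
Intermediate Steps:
W(r) = 2*r + 2*r² (W(r) = 2*(r*r + r) = 2*(r² + r) = 2*(r + r²) = 2*r + 2*r²)
Y(t, X) = -6 + 2*(X + X²)*(1 + X + X²) (Y(t, X) = -6 + 2*(X + X*X)*(1 + (X + X*X)) = -6 + 2*(X + X²)*(1 + (X + X²)) = -6 + 2*(X + X²)*(1 + X + X²))
(4131 + 34*Y(-1, -6)) - 14038 = (4131 + 34*(-6 + 2*(-6)*(1 - 6)*(1 - 6*(1 - 6)))) - 14038 = (4131 + 34*(-6 + 2*(-6)*(-5)*(1 - 6*(-5)))) - 14038 = (4131 + 34*(-6 + 2*(-6)*(-5)*(1 + 30))) - 14038 = (4131 + 34*(-6 + 2*(-6)*(-5)*31)) - 14038 = (4131 + 34*(-6 + 1860)) - 14038 = (4131 + 34*1854) - 14038 = (4131 + 63036) - 14038 = 67167 - 14038 = 53129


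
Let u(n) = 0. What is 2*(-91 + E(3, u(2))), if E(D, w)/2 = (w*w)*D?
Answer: -182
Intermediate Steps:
E(D, w) = 2*D*w**2 (E(D, w) = 2*((w*w)*D) = 2*(w**2*D) = 2*(D*w**2) = 2*D*w**2)
2*(-91 + E(3, u(2))) = 2*(-91 + 2*3*0**2) = 2*(-91 + 2*3*0) = 2*(-91 + 0) = 2*(-91) = -182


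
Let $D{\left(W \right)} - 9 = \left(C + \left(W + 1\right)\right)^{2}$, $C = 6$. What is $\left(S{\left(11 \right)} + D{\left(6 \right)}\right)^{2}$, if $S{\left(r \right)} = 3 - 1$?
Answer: $32400$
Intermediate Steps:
$S{\left(r \right)} = 2$ ($S{\left(r \right)} = 3 - 1 = 2$)
$D{\left(W \right)} = 9 + \left(7 + W\right)^{2}$ ($D{\left(W \right)} = 9 + \left(6 + \left(W + 1\right)\right)^{2} = 9 + \left(6 + \left(1 + W\right)\right)^{2} = 9 + \left(7 + W\right)^{2}$)
$\left(S{\left(11 \right)} + D{\left(6 \right)}\right)^{2} = \left(2 + \left(9 + \left(7 + 6\right)^{2}\right)\right)^{2} = \left(2 + \left(9 + 13^{2}\right)\right)^{2} = \left(2 + \left(9 + 169\right)\right)^{2} = \left(2 + 178\right)^{2} = 180^{2} = 32400$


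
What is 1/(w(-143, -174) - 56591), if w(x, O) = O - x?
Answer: -1/56622 ≈ -1.7661e-5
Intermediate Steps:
1/(w(-143, -174) - 56591) = 1/((-174 - 1*(-143)) - 56591) = 1/((-174 + 143) - 56591) = 1/(-31 - 56591) = 1/(-56622) = -1/56622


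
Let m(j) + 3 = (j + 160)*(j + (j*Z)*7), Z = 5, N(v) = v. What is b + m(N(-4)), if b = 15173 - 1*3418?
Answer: -10712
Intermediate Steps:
b = 11755 (b = 15173 - 3418 = 11755)
m(j) = -3 + 36*j*(160 + j) (m(j) = -3 + (j + 160)*(j + (j*5)*7) = -3 + (160 + j)*(j + (5*j)*7) = -3 + (160 + j)*(j + 35*j) = -3 + (160 + j)*(36*j) = -3 + 36*j*(160 + j))
b + m(N(-4)) = 11755 + (-3 + 36*(-4)² + 5760*(-4)) = 11755 + (-3 + 36*16 - 23040) = 11755 + (-3 + 576 - 23040) = 11755 - 22467 = -10712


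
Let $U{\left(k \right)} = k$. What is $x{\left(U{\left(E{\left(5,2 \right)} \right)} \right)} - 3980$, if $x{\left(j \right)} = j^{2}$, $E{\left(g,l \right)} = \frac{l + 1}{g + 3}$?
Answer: $- \frac{254711}{64} \approx -3979.9$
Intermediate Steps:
$E{\left(g,l \right)} = \frac{1 + l}{3 + g}$
$x{\left(U{\left(E{\left(5,2 \right)} \right)} \right)} - 3980 = \left(\frac{1 + 2}{3 + 5}\right)^{2} - 3980 = \left(\frac{1}{8} \cdot 3\right)^{2} - 3980 = \left(\frac{3}{8}\right)^{2} - 3980 = \frac{9}{64} - 3980 = - \frac{254711}{64}$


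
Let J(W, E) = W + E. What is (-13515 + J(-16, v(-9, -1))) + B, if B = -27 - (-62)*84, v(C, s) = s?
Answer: -8351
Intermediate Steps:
J(W, E) = E + W
B = 5181 (B = -27 - 62*(-84) = -27 + 5208 = 5181)
(-13515 + J(-16, v(-9, -1))) + B = (-13515 + (-1 - 16)) + 5181 = (-13515 - 17) + 5181 = -13532 + 5181 = -8351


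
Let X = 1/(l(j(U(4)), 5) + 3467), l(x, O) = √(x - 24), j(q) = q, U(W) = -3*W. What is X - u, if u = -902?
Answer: 10842156217/12020125 - 6*I/12020125 ≈ 902.0 - 4.9916e-7*I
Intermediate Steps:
l(x, O) = √(-24 + x)
X = (3467 - 6*I)/12020125 (X = 1/(√(-24 - 3*4) + 3467) = 1/(√(-24 - 12) + 3467) = 1/(√(-36) + 3467) = 1/(6*I + 3467) = 1/(3467 + 6*I) = (3467 - 6*I)/12020125 ≈ 0.00028843 - 4.9916e-7*I)
X - u = (3467/12020125 - 6*I/12020125) - 1*(-902) = (3467/12020125 - 6*I/12020125) + 902 = 10842156217/12020125 - 6*I/12020125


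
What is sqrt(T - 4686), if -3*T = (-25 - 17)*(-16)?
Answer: I*sqrt(4910) ≈ 70.071*I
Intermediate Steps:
T = -224 (T = -(-25 - 17)*(-16)/3 = -(-14)*(-16) = -1/3*672 = -224)
sqrt(T - 4686) = sqrt(-224 - 4686) = sqrt(-4910) = I*sqrt(4910)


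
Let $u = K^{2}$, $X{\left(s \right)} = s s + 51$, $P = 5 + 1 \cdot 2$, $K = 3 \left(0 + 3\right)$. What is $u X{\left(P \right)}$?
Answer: $8100$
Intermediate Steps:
$K = 9$ ($K = 3 \cdot 3 = 9$)
$P = 7$ ($P = 5 + 2 = 7$)
$X{\left(s \right)} = 51 + s^{2}$ ($X{\left(s \right)} = s^{2} + 51 = 51 + s^{2}$)
$u = 81$ ($u = 9^{2} = 81$)
$u X{\left(P \right)} = 81 \left(51 + 7^{2}\right) = 81 \left(51 + 49\right) = 81 \cdot 100 = 8100$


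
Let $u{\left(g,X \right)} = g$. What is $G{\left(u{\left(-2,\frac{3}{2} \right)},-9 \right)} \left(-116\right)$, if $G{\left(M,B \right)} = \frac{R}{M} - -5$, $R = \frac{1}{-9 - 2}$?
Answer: $- \frac{6438}{11} \approx -585.27$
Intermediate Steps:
$R = - \frac{1}{11}$ ($R = \frac{1}{-11} = - \frac{1}{11} \approx -0.090909$)
$G{\left(M,B \right)} = 5 - \frac{1}{11 M}$ ($G{\left(M,B \right)} = - \frac{1}{11 M} - -5 = - \frac{1}{11 M} + 5 = 5 - \frac{1}{11 M}$)
$G{\left(u{\left(-2,\frac{3}{2} \right)},-9 \right)} \left(-116\right) = \left(5 - \frac{1}{11 \left(-2\right)}\right) \left(-116\right) = \left(5 - - \frac{1}{22}\right) \left(-116\right) = \left(5 + \frac{1}{22}\right) \left(-116\right) = \frac{111}{22} \left(-116\right) = - \frac{6438}{11}$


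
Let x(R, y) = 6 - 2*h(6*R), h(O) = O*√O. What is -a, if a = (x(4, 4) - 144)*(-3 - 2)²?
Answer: 3450 + 2400*√6 ≈ 9328.8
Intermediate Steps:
h(O) = O^(3/2)
x(R, y) = 6 - 12*√6*R^(3/2) (x(R, y) = 6 - 2*6*√6*R^(3/2) = 6 - 12*√6*R^(3/2))
a = -3450 - 2400*√6 (a = ((6 - 12*√6*4^(3/2)) - 144)*(-3 - 2)² = ((6 - 12*√6*8) - 144)*(-5)² = ((6 - 96*√6) - 144)*25 = (-138 - 96*√6)*25 = -3450 - 2400*√6 ≈ -9328.8)
-a = -(-3450 - 2400*√6) = 3450 + 2400*√6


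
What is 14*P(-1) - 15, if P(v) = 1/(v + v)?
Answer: -22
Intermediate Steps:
P(v) = 1/(2*v)
14*P(-1) - 15 = 14*((1/2)/(-1)) - 15 = 14*((1/2)*(-1)) - 15 = 14*(-1/2) - 15 = -7 - 15 = -22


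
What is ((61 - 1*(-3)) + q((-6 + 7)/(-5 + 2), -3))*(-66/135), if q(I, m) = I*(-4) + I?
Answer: -286/9 ≈ -31.778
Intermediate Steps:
q(I, m) = -3*I (q(I, m) = -4*I + I = -3*I)
((61 - 1*(-3)) + q((-6 + 7)/(-5 + 2), -3))*(-66/135) = ((61 - 1*(-3)) - 3*(-6 + 7)/(-5 + 2))*(-66/135) = ((61 + 3) - 3/(-3))*(-66*1/135) = (64 - 3*(-1)/3)*(-22/45) = (64 - 3*(-⅓))*(-22/45) = (64 + 1)*(-22/45) = 65*(-22/45) = -286/9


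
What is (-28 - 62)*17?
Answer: -1530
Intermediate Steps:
(-28 - 62)*17 = -90*17 = -1530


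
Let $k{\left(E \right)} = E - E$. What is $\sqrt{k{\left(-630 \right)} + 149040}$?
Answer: $36 \sqrt{115} \approx 386.06$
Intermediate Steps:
$k{\left(E \right)} = 0$
$\sqrt{k{\left(-630 \right)} + 149040} = \sqrt{0 + 149040} = \sqrt{149040} = 36 \sqrt{115}$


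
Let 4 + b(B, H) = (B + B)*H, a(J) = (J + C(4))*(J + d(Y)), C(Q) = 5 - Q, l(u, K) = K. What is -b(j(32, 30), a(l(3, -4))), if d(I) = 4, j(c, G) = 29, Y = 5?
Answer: 4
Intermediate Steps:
a(J) = (1 + J)*(4 + J) (a(J) = (J + (5 - 1*4))*(J + 4) = (J + (5 - 4))*(4 + J) = (J + 1)*(4 + J) = (1 + J)*(4 + J))
b(B, H) = -4 + 2*B*H (b(B, H) = -4 + (B + B)*H = -4 + (2*B)*H = -4 + 2*B*H)
-b(j(32, 30), a(l(3, -4))) = -(-4 + 2*29*(4 + (-4)² + 5*(-4))) = -(-4 + 2*29*(4 + 16 - 20)) = -(-4 + 2*29*0) = -(-4 + 0) = -1*(-4) = 4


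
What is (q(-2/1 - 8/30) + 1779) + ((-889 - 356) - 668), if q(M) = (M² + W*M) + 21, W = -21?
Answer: -13559/225 ≈ -60.262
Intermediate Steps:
q(M) = 21 + M² - 21*M (q(M) = (M² - 21*M) + 21 = 21 + M² - 21*M)
(q(-2/1 - 8/30) + 1779) + ((-889 - 356) - 668) = ((21 + (-2/1 - 8/30)² - 21*(-2/1 - 8/30)) + 1779) + ((-889 - 356) - 668) = ((21 + (-2*1 - 8*1/30)² - 21*(-2*1 - 8*1/30)) + 1779) + (-1245 - 668) = ((21 + (-2 - 4/15)² - 21*(-2 - 4/15)) + 1779) - 1913 = ((21 + (-34/15)² - 21*(-34/15)) + 1779) - 1913 = ((21 + 1156/225 + 238/5) + 1779) - 1913 = (16591/225 + 1779) - 1913 = 416866/225 - 1913 = -13559/225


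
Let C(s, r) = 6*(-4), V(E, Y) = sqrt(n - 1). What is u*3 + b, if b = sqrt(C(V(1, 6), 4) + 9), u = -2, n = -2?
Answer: -6 + I*sqrt(15) ≈ -6.0 + 3.873*I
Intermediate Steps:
V(E, Y) = I*sqrt(3) (V(E, Y) = sqrt(-2 - 1) = sqrt(-3) = I*sqrt(3))
C(s, r) = -24
b = I*sqrt(15) (b = sqrt(-24 + 9) = sqrt(-15) = I*sqrt(15) ≈ 3.873*I)
u*3 + b = -2*3 + I*sqrt(15) = -6 + I*sqrt(15)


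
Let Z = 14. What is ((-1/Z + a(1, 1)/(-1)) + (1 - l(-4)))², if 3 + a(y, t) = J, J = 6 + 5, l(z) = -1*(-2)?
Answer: 16129/196 ≈ 82.291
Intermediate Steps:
l(z) = 2
J = 11
a(y, t) = 8 (a(y, t) = -3 + 11 = 8)
((-1/Z + a(1, 1)/(-1)) + (1 - l(-4)))² = ((-1/14 + 8/(-1)) + (1 - 1*2))² = ((-1*1/14 + 8*(-1)) + (1 - 2))² = ((-1/14 - 8) - 1)² = (-113/14 - 1)² = (-127/14)² = 16129/196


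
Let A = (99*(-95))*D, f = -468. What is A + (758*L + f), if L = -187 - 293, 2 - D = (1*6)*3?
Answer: -213828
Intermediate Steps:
D = -16 (D = 2 - 1*6*3 = 2 - 6*3 = 2 - 1*18 = 2 - 18 = -16)
L = -480
A = 150480 (A = (99*(-95))*(-16) = -9405*(-16) = 150480)
A + (758*L + f) = 150480 + (758*(-480) - 468) = 150480 + (-363840 - 468) = 150480 - 364308 = -213828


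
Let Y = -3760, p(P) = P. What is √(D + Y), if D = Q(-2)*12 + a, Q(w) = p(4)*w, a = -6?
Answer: I*√3862 ≈ 62.145*I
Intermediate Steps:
Q(w) = 4*w
D = -102 (D = (4*(-2))*12 - 6 = -8*12 - 6 = -96 - 6 = -102)
√(D + Y) = √(-102 - 3760) = √(-3862) = I*√3862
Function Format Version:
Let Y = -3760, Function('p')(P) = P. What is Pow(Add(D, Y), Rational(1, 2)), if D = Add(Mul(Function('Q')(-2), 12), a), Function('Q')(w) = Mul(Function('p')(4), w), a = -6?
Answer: Mul(I, Pow(3862, Rational(1, 2))) ≈ Mul(62.145, I)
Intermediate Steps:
Function('Q')(w) = Mul(4, w)
D = -102 (D = Add(Mul(Mul(4, -2), 12), -6) = Add(Mul(-8, 12), -6) = Add(-96, -6) = -102)
Pow(Add(D, Y), Rational(1, 2)) = Pow(Add(-102, -3760), Rational(1, 2)) = Pow(-3862, Rational(1, 2)) = Mul(I, Pow(3862, Rational(1, 2)))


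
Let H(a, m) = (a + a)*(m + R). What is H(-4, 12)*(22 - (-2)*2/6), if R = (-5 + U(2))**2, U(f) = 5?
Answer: -2176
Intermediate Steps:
R = 0 (R = (-5 + 5)**2 = 0**2 = 0)
H(a, m) = 2*a*m (H(a, m) = (a + a)*(m + 0) = (2*a)*m = 2*a*m)
H(-4, 12)*(22 - (-2)*2/6) = (2*(-4)*12)*(22 - (-2)*2/6) = -96*(22 - (-2)*2*(1/6)) = -96*(22 - (-2)/3) = -96*(22 - 1*(-2/3)) = -96*(22 + 2/3) = -96*68/3 = -2176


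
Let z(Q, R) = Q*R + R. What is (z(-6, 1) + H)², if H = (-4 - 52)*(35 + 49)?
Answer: 22174681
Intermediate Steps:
z(Q, R) = R + Q*R
H = -4704 (H = -56*84 = -4704)
(z(-6, 1) + H)² = (1*(1 - 6) - 4704)² = (1*(-5) - 4704)² = (-5 - 4704)² = (-4709)² = 22174681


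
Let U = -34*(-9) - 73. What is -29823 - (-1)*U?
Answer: -29590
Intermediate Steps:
U = 233 (U = 306 - 73 = 233)
-29823 - (-1)*U = -29823 - (-1)*233 = -29823 - 1*(-233) = -29823 + 233 = -29590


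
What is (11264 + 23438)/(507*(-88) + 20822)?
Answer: -17351/11897 ≈ -1.4584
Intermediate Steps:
(11264 + 23438)/(507*(-88) + 20822) = 34702/(-44616 + 20822) = 34702/(-23794) = 34702*(-1/23794) = -17351/11897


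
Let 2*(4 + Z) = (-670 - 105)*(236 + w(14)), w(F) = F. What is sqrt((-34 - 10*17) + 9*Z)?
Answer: I*sqrt(872115) ≈ 933.87*I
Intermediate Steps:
Z = -96879 (Z = -4 + ((-670 - 105)*(236 + 14))/2 = -4 + (-775*250)/2 = -4 + (1/2)*(-193750) = -4 - 96875 = -96879)
sqrt((-34 - 10*17) + 9*Z) = sqrt((-34 - 10*17) + 9*(-96879)) = sqrt((-34 - 170) - 871911) = sqrt(-204 - 871911) = sqrt(-872115) = I*sqrt(872115)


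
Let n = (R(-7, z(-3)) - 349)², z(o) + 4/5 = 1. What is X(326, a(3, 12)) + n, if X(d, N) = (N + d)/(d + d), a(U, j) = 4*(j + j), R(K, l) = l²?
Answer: 24811397251/203750 ≈ 1.2177e+5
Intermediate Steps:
z(o) = ⅕ (z(o) = -⅘ + 1 = ⅕)
a(U, j) = 8*j (a(U, j) = 4*(2*j) = 8*j)
X(d, N) = (N + d)/(2*d) (X(d, N) = (N + d)/((2*d)) = (N + d)*(1/(2*d)) = (N + d)/(2*d))
n = 76108176/625 (n = ((⅕)² - 349)² = (1/25 - 349)² = (-8724/25)² = 76108176/625 ≈ 1.2177e+5)
X(326, a(3, 12)) + n = (½)*(8*12 + 326)/326 + 76108176/625 = (½)*(1/326)*(96 + 326) + 76108176/625 = (½)*(1/326)*422 + 76108176/625 = 211/326 + 76108176/625 = 24811397251/203750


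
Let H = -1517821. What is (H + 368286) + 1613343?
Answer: 463808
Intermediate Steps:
(H + 368286) + 1613343 = (-1517821 + 368286) + 1613343 = -1149535 + 1613343 = 463808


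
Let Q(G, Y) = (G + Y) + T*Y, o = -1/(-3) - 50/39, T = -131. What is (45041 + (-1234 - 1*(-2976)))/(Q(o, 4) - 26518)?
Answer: -1824537/1054519 ≈ -1.7302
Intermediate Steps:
o = -37/39 (o = -1*(-1/3) - 50*1/39 = 1/3 - 50/39 = -37/39 ≈ -0.94872)
Q(G, Y) = G - 130*Y (Q(G, Y) = (G + Y) - 131*Y = G - 130*Y)
(45041 + (-1234 - 1*(-2976)))/(Q(o, 4) - 26518) = (45041 + (-1234 - 1*(-2976)))/((-37/39 - 130*4) - 26518) = (45041 + (-1234 + 2976))/((-37/39 - 520) - 26518) = (45041 + 1742)/(-20317/39 - 26518) = 46783/(-1054519/39) = 46783*(-39/1054519) = -1824537/1054519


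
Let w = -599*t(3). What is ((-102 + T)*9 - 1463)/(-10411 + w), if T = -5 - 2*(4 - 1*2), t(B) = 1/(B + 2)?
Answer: 6155/26327 ≈ 0.23379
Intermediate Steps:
t(B) = 1/(2 + B)
T = -9 (T = -5 - 2*(4 - 2) = -5 - 2*2 = -5 - 4 = -9)
w = -599/5 (w = -599/(2 + 3) = -599/5 ≈ -119.80)
((-102 + T)*9 - 1463)/(-10411 + w) = ((-102 - 9)*9 - 1463)/(-10411 - 599/5) = (-111*9 - 1463)/(-52654/5) = (-999 - 1463)*(-5/52654) = -2462*(-5/52654) = 6155/26327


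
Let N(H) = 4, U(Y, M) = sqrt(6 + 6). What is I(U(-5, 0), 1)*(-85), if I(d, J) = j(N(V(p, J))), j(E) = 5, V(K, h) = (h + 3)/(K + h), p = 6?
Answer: -425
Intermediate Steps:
U(Y, M) = 2*sqrt(3) (U(Y, M) = sqrt(12) = 2*sqrt(3))
V(K, h) = (3 + h)/(K + h)
I(d, J) = 5
I(U(-5, 0), 1)*(-85) = 5*(-85) = -425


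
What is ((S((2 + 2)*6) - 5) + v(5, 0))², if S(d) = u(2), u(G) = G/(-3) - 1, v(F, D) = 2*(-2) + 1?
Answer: 841/9 ≈ 93.444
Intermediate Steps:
v(F, D) = -3 (v(F, D) = -4 + 1 = -3)
u(G) = -1 - G/3 (u(G) = -G/3 - 1 = -1 - G/3)
S(d) = -5/3 (S(d) = -1 - ⅓*2 = -1 - ⅔ = -5/3)
((S((2 + 2)*6) - 5) + v(5, 0))² = ((-5/3 - 5) - 3)² = (-20/3 - 3)² = (-29/3)² = 841/9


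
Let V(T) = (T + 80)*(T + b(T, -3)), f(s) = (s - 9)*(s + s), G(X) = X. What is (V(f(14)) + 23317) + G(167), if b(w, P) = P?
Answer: 53624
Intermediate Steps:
f(s) = 2*s*(-9 + s) (f(s) = (-9 + s)*(2*s) = 2*s*(-9 + s))
V(T) = (-3 + T)*(80 + T) (V(T) = (T + 80)*(T - 3) = (80 + T)*(-3 + T) = (-3 + T)*(80 + T))
(V(f(14)) + 23317) + G(167) = ((-240 + (2*14*(-9 + 14))² + 77*(2*14*(-9 + 14))) + 23317) + 167 = ((-240 + (2*14*5)² + 77*(2*14*5)) + 23317) + 167 = ((-240 + 140² + 77*140) + 23317) + 167 = ((-240 + 19600 + 10780) + 23317) + 167 = (30140 + 23317) + 167 = 53457 + 167 = 53624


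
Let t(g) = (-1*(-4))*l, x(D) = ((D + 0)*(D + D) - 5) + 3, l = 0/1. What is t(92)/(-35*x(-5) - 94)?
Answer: 0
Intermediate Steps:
l = 0 (l = 0*1 = 0)
x(D) = -2 + 2*D**2 (x(D) = (D*(2*D) - 5) + 3 = (2*D**2 - 5) + 3 = (-5 + 2*D**2) + 3 = -2 + 2*D**2)
t(g) = 0 (t(g) = -1*(-4)*0 = 4*0 = 0)
t(92)/(-35*x(-5) - 94) = 0/(-35*(-2 + 2*(-5)**2) - 94) = 0/(-35*(-2 + 2*25) - 94) = 0/(-35*(-2 + 50) - 94) = 0/(-35*48 - 94) = 0/(-1680 - 94) = 0/(-1774) = 0*(-1/1774) = 0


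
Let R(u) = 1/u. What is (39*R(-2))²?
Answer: 1521/4 ≈ 380.25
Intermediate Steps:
(39*R(-2))² = (39/(-2))² = (39*(-½))² = (-39/2)² = 1521/4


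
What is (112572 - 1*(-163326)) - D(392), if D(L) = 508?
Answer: 275390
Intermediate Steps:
(112572 - 1*(-163326)) - D(392) = (112572 - 1*(-163326)) - 1*508 = (112572 + 163326) - 508 = 275898 - 508 = 275390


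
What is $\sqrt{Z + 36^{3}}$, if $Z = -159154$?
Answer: $i \sqrt{112498} \approx 335.41 i$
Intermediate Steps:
$\sqrt{Z + 36^{3}} = \sqrt{-159154 + 36^{3}} = \sqrt{-159154 + 46656} = \sqrt{-112498} = i \sqrt{112498}$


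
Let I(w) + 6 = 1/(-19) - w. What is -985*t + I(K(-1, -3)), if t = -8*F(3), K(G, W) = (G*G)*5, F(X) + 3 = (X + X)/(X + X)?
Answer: -299650/19 ≈ -15771.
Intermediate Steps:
F(X) = -2 (F(X) = -3 + (X + X)/(X + X) = -3 + (2*X)/((2*X)) = -3 + (2*X)*(1/(2*X)) = -3 + 1 = -2)
K(G, W) = 5*G² (K(G, W) = G²*5 = 5*G²)
t = 16 (t = -8*(-2) = 16)
I(w) = -115/19 - w (I(w) = -6 + (1/(-19) - w) = -6 + (-1/19 - w) = -115/19 - w)
-985*t + I(K(-1, -3)) = -985*16 + (-115/19 - 5*(-1)²) = -15760 + (-115/19 - 5) = -15760 - 210/19 = -299650/19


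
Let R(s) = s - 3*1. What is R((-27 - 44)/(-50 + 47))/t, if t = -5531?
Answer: -62/16593 ≈ -0.0037365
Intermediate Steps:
R(s) = -3 + s (R(s) = s - 3 = -3 + s)
R((-27 - 44)/(-50 + 47))/t = (-3 + (-27 - 44)/(-50 + 47))/(-5531) = (-3 - 71/(-3))*(-1/5531) = (-3 - 71*(-⅓))*(-1/5531) = (-3 + 71/3)*(-1/5531) = (62/3)*(-1/5531) = -62/16593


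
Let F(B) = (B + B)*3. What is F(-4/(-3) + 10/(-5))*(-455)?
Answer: 1820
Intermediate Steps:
F(B) = 6*B (F(B) = (2*B)*3 = 6*B)
F(-4/(-3) + 10/(-5))*(-455) = (6*(-4/(-3) + 10/(-5)))*(-455) = (6*(-4*(-1/3) + 10*(-1/5)))*(-455) = (6*(4/3 - 2))*(-455) = (6*(-2/3))*(-455) = -4*(-455) = 1820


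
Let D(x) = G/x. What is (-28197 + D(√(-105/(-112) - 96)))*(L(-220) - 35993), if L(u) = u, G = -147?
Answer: 1021097961 - 7097748*I/13 ≈ 1.0211e+9 - 5.4598e+5*I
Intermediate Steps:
D(x) = -147/x
(-28197 + D(√(-105/(-112) - 96)))*(L(-220) - 35993) = (-28197 - 147/√(-105/(-112) - 96))*(-220 - 35993) = (-28197 - 147/√(-105*(-1/112) - 96))*(-36213) = (-28197 - 147/√(15/16 - 96))*(-36213) = (-28197 - 147*(-4*I/39))*(-36213) = (-28197 - (-196)*I/13)*(-36213) = (-28197 + 196*I/13)*(-36213) = 1021097961 - 7097748*I/13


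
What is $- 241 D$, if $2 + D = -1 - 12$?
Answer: $3615$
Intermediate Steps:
$D = -15$ ($D = -2 - 13 = -15$)
$- 241 D = \left(-241\right) \left(-15\right) = 3615$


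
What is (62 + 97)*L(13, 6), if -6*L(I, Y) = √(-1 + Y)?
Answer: -53*√5/2 ≈ -59.256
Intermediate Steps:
L(I, Y) = -√(-1 + Y)/6
(62 + 97)*L(13, 6) = (62 + 97)*(-√(-1 + 6)/6) = 159*(-√5/6) = -53*√5/2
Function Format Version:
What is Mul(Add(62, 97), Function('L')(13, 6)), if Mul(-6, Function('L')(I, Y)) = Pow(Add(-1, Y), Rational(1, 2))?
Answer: Mul(Rational(-53, 2), Pow(5, Rational(1, 2))) ≈ -59.256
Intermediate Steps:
Function('L')(I, Y) = Mul(Rational(-1, 6), Pow(Add(-1, Y), Rational(1, 2)))
Mul(Add(62, 97), Function('L')(13, 6)) = Mul(Add(62, 97), Mul(Rational(-1, 6), Pow(Add(-1, 6), Rational(1, 2)))) = Mul(159, Mul(Rational(-1, 6), Pow(5, Rational(1, 2)))) = Mul(Rational(-53, 2), Pow(5, Rational(1, 2)))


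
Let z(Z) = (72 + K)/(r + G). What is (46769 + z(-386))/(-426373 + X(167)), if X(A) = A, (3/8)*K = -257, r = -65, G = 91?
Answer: -1823071/16622034 ≈ -0.10968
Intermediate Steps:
K = -2056/3 (K = (8/3)*(-257) = -2056/3 ≈ -685.33)
z(Z) = -920/39 (z(Z) = (72 - 2056/3)/(-65 + 91) = -1840/3/26 = -1840/3*1/26 = -920/39)
(46769 + z(-386))/(-426373 + X(167)) = (46769 - 920/39)/(-426373 + 167) = (1823071/39)/(-426206) = (1823071/39)*(-1/426206) = -1823071/16622034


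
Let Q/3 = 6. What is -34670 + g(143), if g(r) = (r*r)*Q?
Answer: 333412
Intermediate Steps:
Q = 18 (Q = 3*6 = 18)
g(r) = 18*r² (g(r) = (r*r)*18 = r²*18 = 18*r²)
-34670 + g(143) = -34670 + 18*143² = -34670 + 18*20449 = -34670 + 368082 = 333412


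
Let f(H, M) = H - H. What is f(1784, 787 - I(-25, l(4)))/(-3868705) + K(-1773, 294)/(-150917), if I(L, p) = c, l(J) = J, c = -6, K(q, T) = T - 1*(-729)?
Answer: -1023/150917 ≈ -0.0067786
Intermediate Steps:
K(q, T) = 729 + T (K(q, T) = T + 729 = 729 + T)
I(L, p) = -6
f(H, M) = 0
f(1784, 787 - I(-25, l(4)))/(-3868705) + K(-1773, 294)/(-150917) = 0/(-3868705) + (729 + 294)/(-150917) = 0*(-1/3868705) + 1023*(-1/150917) = 0 - 1023/150917 = -1023/150917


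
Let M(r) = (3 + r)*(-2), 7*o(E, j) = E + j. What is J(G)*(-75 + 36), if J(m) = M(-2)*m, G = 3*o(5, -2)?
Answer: 702/7 ≈ 100.29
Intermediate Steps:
o(E, j) = E/7 + j/7 (o(E, j) = (E + j)/7 = E/7 + j/7)
M(r) = -6 - 2*r
G = 9/7 (G = 3*((1/7)*5 + (1/7)*(-2)) = 3*(5/7 - 2/7) = 3*(3/7) = 9/7 ≈ 1.2857)
J(m) = -2*m (J(m) = (-6 - 2*(-2))*m = (-6 + 4)*m = -2*m)
J(G)*(-75 + 36) = (-2*9/7)*(-75 + 36) = -18/7*(-39) = 702/7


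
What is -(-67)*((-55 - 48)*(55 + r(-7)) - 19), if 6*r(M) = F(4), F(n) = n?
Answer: -1156286/3 ≈ -3.8543e+5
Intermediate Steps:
r(M) = ⅔ (r(M) = (⅙)*4 = ⅔)
-(-67)*((-55 - 48)*(55 + r(-7)) - 19) = -(-67)*((-55 - 48)*(55 + ⅔) - 19) = -(-67)*(-103*167/3 - 19) = -(-67)*(-17201/3 - 19) = -(-67)*(-17258)/3 = -1*1156286/3 = -1156286/3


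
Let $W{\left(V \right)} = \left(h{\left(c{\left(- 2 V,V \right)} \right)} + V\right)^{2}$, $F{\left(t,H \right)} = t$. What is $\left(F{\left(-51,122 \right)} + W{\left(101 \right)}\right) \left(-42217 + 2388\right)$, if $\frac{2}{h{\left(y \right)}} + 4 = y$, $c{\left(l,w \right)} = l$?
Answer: $- \frac{4288011846805}{10609} \approx -4.0419 \cdot 10^{8}$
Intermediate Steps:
$h{\left(y \right)} = \frac{2}{-4 + y}$
$W{\left(V \right)} = \left(V + \frac{2}{-4 - 2 V}\right)^{2}$ ($W{\left(V \right)} = \left(\frac{2}{-4 - 2 V} + V\right)^{2} = \left(V + \frac{2}{-4 - 2 V}\right)^{2}$)
$\left(F{\left(-51,122 \right)} + W{\left(101 \right)}\right) \left(-42217 + 2388\right) = \left(-51 + \frac{\left(-1 + 101 \left(2 + 101\right)\right)^{2}}{\left(2 + 101\right)^{2}}\right) \left(-42217 + 2388\right) = \left(-51 + \frac{\left(-1 + 101 \cdot 103\right)^{2}}{10609}\right) \left(-39829\right) = \left(-51 + \left(-1 + 10403\right)^{2} \cdot \frac{1}{10609}\right) \left(-39829\right) = \left(-51 + 10402^{2} \cdot \frac{1}{10609}\right) \left(-39829\right) = \left(-51 + 108201604 \cdot \frac{1}{10609}\right) \left(-39829\right) = \left(-51 + \frac{108201604}{10609}\right) \left(-39829\right) = \frac{107660545}{10609} \left(-39829\right) = - \frac{4288011846805}{10609}$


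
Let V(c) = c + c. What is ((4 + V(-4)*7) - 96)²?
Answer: 21904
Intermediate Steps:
V(c) = 2*c
((4 + V(-4)*7) - 96)² = ((4 + (2*(-4))*7) - 96)² = ((4 - 8*7) - 96)² = ((4 - 56) - 96)² = (-52 - 96)² = (-148)² = 21904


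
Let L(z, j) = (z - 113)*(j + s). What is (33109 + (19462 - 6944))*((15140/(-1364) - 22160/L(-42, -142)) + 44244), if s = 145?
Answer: 688952627881/341 ≈ 2.0204e+9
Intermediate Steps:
L(z, j) = (-113 + z)*(145 + j) (L(z, j) = (z - 113)*(j + 145) = (-113 + z)*(145 + j))
(33109 + (19462 - 6944))*((15140/(-1364) - 22160/L(-42, -142)) + 44244) = (33109 + (19462 - 6944))*((15140/(-1364) - 22160/(-16385 - 113*(-142) + 145*(-42) - 142*(-42))) + 44244) = (33109 + 12518)*((15140*(-1/1364) - 22160/(-16385 + 16046 - 6090 + 5964)) + 44244) = 45627*((-3785/341 - 22160/(-465)) + 44244) = 45627*((-3785/341 - 22160*(-1/465)) + 44244) = 45627*((-3785/341 + 4432/93) + 44244) = 45627*(37397/1023 + 44244) = 45627*(45299009/1023) = 688952627881/341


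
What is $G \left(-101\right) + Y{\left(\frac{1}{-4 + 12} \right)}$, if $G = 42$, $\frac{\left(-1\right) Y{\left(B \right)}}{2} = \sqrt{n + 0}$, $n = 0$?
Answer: $-4242$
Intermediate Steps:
$Y{\left(B \right)} = 0$ ($Y{\left(B \right)} = - 2 \sqrt{0 + 0} = - 2 \sqrt{0} = \left(-2\right) 0 = 0$)
$G \left(-101\right) + Y{\left(\frac{1}{-4 + 12} \right)} = 42 \left(-101\right) + 0 = -4242 + 0 = -4242$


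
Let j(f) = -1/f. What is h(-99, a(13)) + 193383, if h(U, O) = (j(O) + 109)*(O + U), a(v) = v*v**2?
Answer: 927274707/2197 ≈ 4.2206e+5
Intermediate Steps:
a(v) = v**3
h(U, O) = (109 - 1/O)*(O + U) (h(U, O) = (-1/O + 109)*(O + U) = (109 - 1/O)*(O + U))
h(-99, a(13)) + 193383 = (-1 + 109*13**3 + 109*(-99) - 1*(-99)/13**3) + 193383 = (-1 + 109*2197 - 10791 - 1*(-99)/2197) + 193383 = (-1 + 239473 - 10791 - 1*(-99)*1/2197) + 193383 = (-1 + 239473 - 10791 + 99/2197) + 193383 = 502412256/2197 + 193383 = 927274707/2197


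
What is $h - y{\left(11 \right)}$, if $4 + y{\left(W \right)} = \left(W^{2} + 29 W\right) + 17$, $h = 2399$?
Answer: $1946$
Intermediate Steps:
$y{\left(W \right)} = 13 + W^{2} + 29 W$ ($y{\left(W \right)} = -4 + \left(\left(W^{2} + 29 W\right) + 17\right) = -4 + \left(17 + W^{2} + 29 W\right) = 13 + W^{2} + 29 W$)
$h - y{\left(11 \right)} = 2399 - \left(13 + 11^{2} + 29 \cdot 11\right) = 2399 - \left(13 + 121 + 319\right) = 2399 - 453 = 1946$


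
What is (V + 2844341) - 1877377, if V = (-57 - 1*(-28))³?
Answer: 942575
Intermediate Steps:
V = -24389 (V = (-57 + 28)³ = (-29)³ = -24389)
(V + 2844341) - 1877377 = (-24389 + 2844341) - 1877377 = 2819952 - 1877377 = 942575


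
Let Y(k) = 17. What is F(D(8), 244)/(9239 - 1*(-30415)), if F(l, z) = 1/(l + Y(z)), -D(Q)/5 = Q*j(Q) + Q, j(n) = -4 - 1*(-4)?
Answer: -1/912042 ≈ -1.0964e-6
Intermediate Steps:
j(n) = 0 (j(n) = -4 + 4 = 0)
D(Q) = -5*Q (D(Q) = -5*(Q*0 + Q) = -5*(0 + Q) = -5*Q)
F(l, z) = 1/(17 + l) (F(l, z) = 1/(l + 17) = 1/(17 + l))
F(D(8), 244)/(9239 - 1*(-30415)) = 1/((17 - 5*8)*(9239 - 1*(-30415))) = 1/((17 - 40)*(9239 + 30415)) = 1/(-23*39654) = -1/23*1/39654 = -1/912042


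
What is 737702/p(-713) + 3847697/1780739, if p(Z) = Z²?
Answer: 142161069477/39359674117 ≈ 3.6118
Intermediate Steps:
737702/p(-713) + 3847697/1780739 = 737702/((-713)²) + 3847697/1780739 = 737702/508369 + 3847697*(1/1780739) = 737702*(1/508369) + 3847697/1780739 = 32074/22103 + 3847697/1780739 = 142161069477/39359674117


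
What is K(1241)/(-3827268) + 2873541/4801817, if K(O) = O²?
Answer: 3602624388811/18377840545956 ≈ 0.19603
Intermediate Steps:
K(1241)/(-3827268) + 2873541/4801817 = 1241²/(-3827268) + 2873541/4801817 = 1540081*(-1/3827268) + 2873541*(1/4801817) = -1540081/3827268 + 2873541/4801817 = 3602624388811/18377840545956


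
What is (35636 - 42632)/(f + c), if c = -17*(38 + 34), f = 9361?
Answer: -6996/8137 ≈ -0.85978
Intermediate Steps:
c = -1224 (c = -17*72 = -1224)
(35636 - 42632)/(f + c) = (35636 - 42632)/(9361 - 1224) = -6996/8137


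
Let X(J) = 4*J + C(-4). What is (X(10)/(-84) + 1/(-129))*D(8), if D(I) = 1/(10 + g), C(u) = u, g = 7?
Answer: -394/15351 ≈ -0.025666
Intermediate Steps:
D(I) = 1/17 (D(I) = 1/(10 + 7) = 1/17)
X(J) = -4 + 4*J (X(J) = 4*J - 4 = -4 + 4*J)
(X(10)/(-84) + 1/(-129))*D(8) = ((-4 + 4*10)/(-84) + 1/(-129))*(1/17) = ((-4 + 40)*(-1/84) - 1/129)*(1/17) = (36*(-1/84) - 1/129)*(1/17) = (-3/7 - 1/129)*(1/17) = -394/903*1/17 = -394/15351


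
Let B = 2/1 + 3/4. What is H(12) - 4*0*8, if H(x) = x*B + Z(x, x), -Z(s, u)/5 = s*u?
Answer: -687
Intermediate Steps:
B = 11/4 (B = 2*1 + 3*(¼) = 2 + ¾ = 11/4 ≈ 2.7500)
Z(s, u) = -5*s*u
H(x) = -5*x² + 11*x/4 (H(x) = x*(11/4) - 5*x*x = 11*x/4 - 5*x² = -5*x² + 11*x/4)
H(12) - 4*0*8 = (¼)*12*(11 - 20*12) - 4*0*8 = (¼)*12*(11 - 240) + 0*8 = (¼)*12*(-229) + 0 = -687 + 0 = -687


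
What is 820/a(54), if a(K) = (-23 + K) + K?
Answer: 164/17 ≈ 9.6471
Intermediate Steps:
a(K) = -23 + 2*K
820/a(54) = 820/(-23 + 2*54) = 820/(-23 + 108) = 820/85 = 820*(1/85) = 164/17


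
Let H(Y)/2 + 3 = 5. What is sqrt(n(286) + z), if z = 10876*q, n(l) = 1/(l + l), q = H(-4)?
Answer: 3*sqrt(395383703)/286 ≈ 208.58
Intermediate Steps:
H(Y) = 4 (H(Y) = -6 + 2*5 = -6 + 10 = 4)
q = 4
n(l) = 1/(2*l)
z = 43504 (z = 10876*4 = 43504)
sqrt(n(286) + z) = sqrt((1/2)/286 + 43504) = sqrt((1/2)*(1/286) + 43504) = sqrt(1/572 + 43504) = sqrt(24884289/572) = 3*sqrt(395383703)/286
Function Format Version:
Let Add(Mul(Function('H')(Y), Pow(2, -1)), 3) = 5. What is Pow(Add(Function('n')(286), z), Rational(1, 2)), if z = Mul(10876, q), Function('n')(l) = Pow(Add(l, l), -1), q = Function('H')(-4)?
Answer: Mul(Rational(3, 286), Pow(395383703, Rational(1, 2))) ≈ 208.58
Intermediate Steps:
Function('H')(Y) = 4 (Function('H')(Y) = Add(-6, Mul(2, 5)) = Add(-6, 10) = 4)
q = 4
Function('n')(l) = Mul(Rational(1, 2), Pow(l, -1)) (Function('n')(l) = Pow(Mul(2, l), -1) = Mul(Rational(1, 2), Pow(l, -1)))
z = 43504 (z = Mul(10876, 4) = 43504)
Pow(Add(Function('n')(286), z), Rational(1, 2)) = Pow(Add(Mul(Rational(1, 2), Pow(286, -1)), 43504), Rational(1, 2)) = Pow(Add(Mul(Rational(1, 2), Rational(1, 286)), 43504), Rational(1, 2)) = Pow(Add(Rational(1, 572), 43504), Rational(1, 2)) = Pow(Rational(24884289, 572), Rational(1, 2)) = Mul(Rational(3, 286), Pow(395383703, Rational(1, 2)))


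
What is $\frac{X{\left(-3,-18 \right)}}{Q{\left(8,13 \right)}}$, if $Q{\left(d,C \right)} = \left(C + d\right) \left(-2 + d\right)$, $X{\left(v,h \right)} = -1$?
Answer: $- \frac{1}{126} \approx -0.0079365$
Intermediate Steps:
$Q{\left(d,C \right)} = \left(-2 + d\right) \left(C + d\right)$
$\frac{X{\left(-3,-18 \right)}}{Q{\left(8,13 \right)}} = - \frac{1}{8^{2} - 26 - 16 + 13 \cdot 8} = - \frac{1}{64 - 26 - 16 + 104} = - \frac{1}{126}$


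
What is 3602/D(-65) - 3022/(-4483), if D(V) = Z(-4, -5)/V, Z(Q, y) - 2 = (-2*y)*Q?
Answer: 524859813/85177 ≈ 6162.0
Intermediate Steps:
Z(Q, y) = 2 - 2*Q*y (Z(Q, y) = 2 + (-2*y)*Q = 2 - 2*Q*y)
D(V) = -38/V (D(V) = (2 - 2*(-4)*(-5))/V = (2 - 40)/V = -38/V)
3602/D(-65) - 3022/(-4483) = 3602/((-38/(-65))) - 3022/(-4483) = 3602/((-38*(-1/65))) - 3022*(-1/4483) = 3602/(38/65) + 3022/4483 = 3602*(65/38) + 3022/4483 = 117065/19 + 3022/4483 = 524859813/85177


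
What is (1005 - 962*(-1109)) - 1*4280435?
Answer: -3212572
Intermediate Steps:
(1005 - 962*(-1109)) - 1*4280435 = (1005 + 1066858) - 4280435 = 1067863 - 4280435 = -3212572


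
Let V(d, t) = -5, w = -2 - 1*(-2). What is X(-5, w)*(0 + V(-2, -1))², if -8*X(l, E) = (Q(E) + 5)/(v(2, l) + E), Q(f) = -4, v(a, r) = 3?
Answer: -25/24 ≈ -1.0417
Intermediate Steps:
w = 0 (w = -2 + 2 = 0)
X(l, E) = -1/(8*(3 + E)) (X(l, E) = -(-4 + 5)/(8*(3 + E)) = -1/(8*(3 + E)))
X(-5, w)*(0 + V(-2, -1))² = (-1/(24 + 8*0))*(0 - 5)² = -1/(24 + 0)*(-5)² = -1/24*25 = -25/24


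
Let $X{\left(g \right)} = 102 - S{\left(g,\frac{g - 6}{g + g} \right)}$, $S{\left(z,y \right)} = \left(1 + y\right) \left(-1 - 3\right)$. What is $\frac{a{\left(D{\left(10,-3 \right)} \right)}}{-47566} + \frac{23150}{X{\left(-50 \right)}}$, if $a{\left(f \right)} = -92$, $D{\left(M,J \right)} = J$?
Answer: $\frac{6882267863}{32178399} \approx 213.88$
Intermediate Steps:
$S{\left(z,y \right)} = -4 - 4 y$ ($S{\left(z,y \right)} = \left(1 + y\right) \left(-4\right) = -4 - 4 y$)
$X{\left(g \right)} = 106 + \frac{2 \left(-6 + g\right)}{g}$ ($X{\left(g \right)} = 102 - \left(-4 - 4 \frac{g - 6}{g + g}\right) = 102 - \left(-4 - 4 \frac{-6 + g}{2 g}\right) = 102 - \left(-4 - \frac{2 \left(-6 + g\right)}{g}\right) = 102 + \left(4 + \frac{2 \left(-6 + g\right)}{g}\right) = 106 + \frac{2 \left(-6 + g\right)}{g}$)
$\frac{a{\left(D{\left(10,-3 \right)} \right)}}{-47566} + \frac{23150}{X{\left(-50 \right)}} = - \frac{92}{-47566} + \frac{23150}{108 - \frac{12}{-50}} = \left(-92\right) \left(- \frac{1}{47566}\right) + \frac{23150}{108 - - \frac{6}{25}} = \frac{46}{23783} + \frac{23150}{108 + \frac{6}{25}} = \frac{46}{23783} + \frac{23150}{\frac{2706}{25}} = \frac{46}{23783} + 23150 \cdot \frac{25}{2706} = \frac{46}{23783} + \frac{289375}{1353} = \frac{6882267863}{32178399}$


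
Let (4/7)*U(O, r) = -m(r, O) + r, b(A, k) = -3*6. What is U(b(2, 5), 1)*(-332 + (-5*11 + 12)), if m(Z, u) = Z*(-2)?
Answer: -7875/4 ≈ -1968.8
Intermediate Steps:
m(Z, u) = -2*Z
b(A, k) = -18
U(O, r) = 21*r/4 (U(O, r) = 7*(-(-2)*r + r)/4 = 7*(2*r + r)/4 = 7*(3*r)/4 = 21*r/4)
U(b(2, 5), 1)*(-332 + (-5*11 + 12)) = ((21/4)*1)*(-332 + (-5*11 + 12)) = 21*(-332 + (-55 + 12))/4 = 21*(-332 - 43)/4 = (21/4)*(-375) = -7875/4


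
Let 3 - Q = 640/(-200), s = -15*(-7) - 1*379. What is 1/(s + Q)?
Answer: -5/1339 ≈ -0.0037341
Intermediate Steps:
s = -274 (s = 105 - 379 = -274)
Q = 31/5 (Q = 3 - 640/(-200) = 3 - 640*(-1)/200 = 3 - 1*(-16/5) = 3 + 16/5 = 31/5 ≈ 6.2000)
1/(s + Q) = 1/(-274 + 31/5) = 1/(-1339/5) = -5/1339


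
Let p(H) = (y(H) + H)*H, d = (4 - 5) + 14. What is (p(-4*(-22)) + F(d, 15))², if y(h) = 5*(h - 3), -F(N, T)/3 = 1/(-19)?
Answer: 735716192121/361 ≈ 2.0380e+9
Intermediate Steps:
d = 13 (d = -1 + 14 = 13)
F(N, T) = 3/19 (F(N, T) = -3/(-19) = -3*(-1/19) = 3/19)
y(h) = -15 + 5*h (y(h) = 5*(-3 + h) = -15 + 5*h)
p(H) = H*(-15 + 6*H) (p(H) = ((-15 + 5*H) + H)*H = (-15 + 6*H)*H = H*(-15 + 6*H))
(p(-4*(-22)) + F(d, 15))² = (3*(-4*(-22))*(-5 + 2*(-4*(-22))) + 3/19)² = (3*88*(-5 + 2*88) + 3/19)² = (3*88*(-5 + 176) + 3/19)² = (3*88*171 + 3/19)² = (45144 + 3/19)² = (857739/19)² = 735716192121/361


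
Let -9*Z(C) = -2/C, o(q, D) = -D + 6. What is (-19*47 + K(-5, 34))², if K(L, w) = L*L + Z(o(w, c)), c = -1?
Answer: 2990121124/3969 ≈ 7.5337e+5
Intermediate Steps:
o(q, D) = 6 - D
Z(C) = 2/(9*C) (Z(C) = -(-2)/(9*C) = 2/(9*C))
K(L, w) = 2/63 + L² (K(L, w) = L*L + 2/(9*(6 - 1*(-1))) = L² + 2/(9*(6 + 1)) = L² + (2/9)/7 = L² + (2/9)*(⅐) = L² + 2/63 = 2/63 + L²)
(-19*47 + K(-5, 34))² = (-19*47 + (2/63 + (-5)²))² = (-893 + (2/63 + 25))² = (-893 + 1577/63)² = (-54682/63)² = 2990121124/3969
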